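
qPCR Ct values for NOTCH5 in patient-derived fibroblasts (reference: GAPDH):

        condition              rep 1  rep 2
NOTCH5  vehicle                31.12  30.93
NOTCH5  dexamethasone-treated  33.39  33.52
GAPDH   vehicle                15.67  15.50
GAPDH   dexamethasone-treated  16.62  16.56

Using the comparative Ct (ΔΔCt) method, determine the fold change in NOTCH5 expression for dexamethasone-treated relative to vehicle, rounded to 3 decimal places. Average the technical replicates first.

0.372

Mean Ct: NOTCH5 vehicle 31.025; NOTCH5 dexamethasone-treated 33.455; GAPDH vehicle 15.585; GAPDH dexamethasone-treated 16.590
ΔCt(vehicle) = 31.025 − 15.585 = 15.440
ΔCt(dexamethasone-treated) = 33.455 − 16.590 = 16.865
ΔΔCt = 16.865 − 15.440 = 1.425
Fold change = 2^(−1.425) = 0.3724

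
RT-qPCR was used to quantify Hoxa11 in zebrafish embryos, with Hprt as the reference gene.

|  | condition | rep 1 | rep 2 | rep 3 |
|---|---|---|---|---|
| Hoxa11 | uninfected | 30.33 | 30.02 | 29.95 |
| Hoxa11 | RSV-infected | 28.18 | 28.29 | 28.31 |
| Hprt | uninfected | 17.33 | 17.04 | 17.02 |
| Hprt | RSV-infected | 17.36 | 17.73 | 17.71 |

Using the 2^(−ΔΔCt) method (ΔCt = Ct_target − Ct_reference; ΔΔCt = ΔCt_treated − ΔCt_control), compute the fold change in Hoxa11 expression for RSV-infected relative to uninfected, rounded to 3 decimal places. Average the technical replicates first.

4.959

Mean Ct: Hoxa11 uninfected 30.100; Hoxa11 RSV-infected 28.260; Hprt uninfected 17.130; Hprt RSV-infected 17.600
ΔCt(uninfected) = 30.100 − 17.130 = 12.970
ΔCt(RSV-infected) = 28.260 − 17.600 = 10.660
ΔΔCt = 10.660 − 12.970 = -2.310
Fold change = 2^(−(-2.310)) = 2^2.310 = 4.9588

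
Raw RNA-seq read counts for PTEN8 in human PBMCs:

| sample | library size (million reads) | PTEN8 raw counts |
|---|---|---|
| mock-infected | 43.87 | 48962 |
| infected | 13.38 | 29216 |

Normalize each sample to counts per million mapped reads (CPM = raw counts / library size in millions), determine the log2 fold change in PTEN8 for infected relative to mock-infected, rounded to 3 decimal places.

0.968

CPM(mock-infected) = 48962 / 43.87 = 1116.0702
CPM(infected) = 29216 / 13.38 = 2183.5575
Fold change = 2183.5575 / 1116.0702 = 1.95647
log2(1.95647) = 0.9683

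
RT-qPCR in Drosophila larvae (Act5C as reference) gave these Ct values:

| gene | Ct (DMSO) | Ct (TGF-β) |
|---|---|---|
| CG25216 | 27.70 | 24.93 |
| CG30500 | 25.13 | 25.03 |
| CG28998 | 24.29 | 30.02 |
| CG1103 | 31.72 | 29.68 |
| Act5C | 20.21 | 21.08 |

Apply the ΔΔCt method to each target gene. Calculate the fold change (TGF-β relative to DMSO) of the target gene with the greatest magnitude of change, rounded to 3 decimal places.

0.034

CG25216: ΔΔCt = (24.93−21.08) − (27.70−20.21) = 3.85 − 7.49 = -3.64; fold change = 2^3.64 = 12.467
CG30500: ΔΔCt = (25.03−21.08) − (25.13−20.21) = 3.95 − 4.92 = -0.97; fold change = 2^0.97 = 1.959
CG28998: ΔΔCt = (30.02−21.08) − (24.29−20.21) = 8.94 − 4.08 = 4.86; fold change = 2^-4.86 = 0.034
CG1103: ΔΔCt = (29.68−21.08) − (31.72−20.21) = 8.60 − 11.51 = -2.91; fold change = 2^2.91 = 7.516
CG28998 has the largest |ΔΔCt| = 4.86.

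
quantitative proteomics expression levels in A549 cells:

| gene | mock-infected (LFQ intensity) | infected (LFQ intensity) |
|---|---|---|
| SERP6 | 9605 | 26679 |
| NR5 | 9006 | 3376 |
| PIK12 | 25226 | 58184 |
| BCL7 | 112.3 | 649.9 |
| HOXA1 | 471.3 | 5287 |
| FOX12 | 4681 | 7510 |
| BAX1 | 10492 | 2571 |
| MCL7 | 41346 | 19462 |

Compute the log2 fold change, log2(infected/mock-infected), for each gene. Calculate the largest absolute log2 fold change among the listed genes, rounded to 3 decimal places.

3.488

log2(26679/9605) = 1.474  (SERP6)
log2(3376/9006) = -1.416  (NR5)
log2(58184/25226) = 1.206  (PIK12)
log2(649.9/112.3) = 2.533  (BCL7)
log2(5287/471.3) = 3.488  (HOXA1)
log2(7510/4681) = 0.682  (FOX12)
log2(2571/10492) = -2.029  (BAX1)
log2(19462/41346) = -1.087  (MCL7)
The largest magnitude belongs to HOXA1.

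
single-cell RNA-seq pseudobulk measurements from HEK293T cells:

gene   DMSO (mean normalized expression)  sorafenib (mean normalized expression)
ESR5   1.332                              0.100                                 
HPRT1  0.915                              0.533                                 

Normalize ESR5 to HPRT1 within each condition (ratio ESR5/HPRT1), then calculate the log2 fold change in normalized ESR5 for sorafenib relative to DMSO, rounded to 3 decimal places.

ESR5/HPRT1 (DMSO) = 1.332 / 0.915 = 1.4557
ESR5/HPRT1 (sorafenib) = 0.100 / 0.533 = 0.18762
Fold change = 0.18762 / 1.4557 = 0.1289
log2(0.1289) = -2.9559

-2.956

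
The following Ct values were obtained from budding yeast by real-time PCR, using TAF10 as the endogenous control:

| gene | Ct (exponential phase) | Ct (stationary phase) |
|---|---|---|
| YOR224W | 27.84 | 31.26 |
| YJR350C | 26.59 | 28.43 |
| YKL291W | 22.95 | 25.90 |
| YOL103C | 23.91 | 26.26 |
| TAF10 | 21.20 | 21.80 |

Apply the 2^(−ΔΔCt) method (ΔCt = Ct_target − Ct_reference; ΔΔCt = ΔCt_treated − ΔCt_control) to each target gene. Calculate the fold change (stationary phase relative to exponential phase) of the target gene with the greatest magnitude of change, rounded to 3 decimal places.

0.142

YOR224W: ΔΔCt = (31.26−21.80) − (27.84−21.20) = 9.46 − 6.64 = 2.82; fold change = 2^-2.82 = 0.142
YJR350C: ΔΔCt = (28.43−21.80) − (26.59−21.20) = 6.63 − 5.39 = 1.24; fold change = 2^-1.24 = 0.423
YKL291W: ΔΔCt = (25.90−21.80) − (22.95−21.20) = 4.10 − 1.75 = 2.35; fold change = 2^-2.35 = 0.196
YOL103C: ΔΔCt = (26.26−21.80) − (23.91−21.20) = 4.46 − 2.71 = 1.75; fold change = 2^-1.75 = 0.297
YOR224W has the largest |ΔΔCt| = 2.82.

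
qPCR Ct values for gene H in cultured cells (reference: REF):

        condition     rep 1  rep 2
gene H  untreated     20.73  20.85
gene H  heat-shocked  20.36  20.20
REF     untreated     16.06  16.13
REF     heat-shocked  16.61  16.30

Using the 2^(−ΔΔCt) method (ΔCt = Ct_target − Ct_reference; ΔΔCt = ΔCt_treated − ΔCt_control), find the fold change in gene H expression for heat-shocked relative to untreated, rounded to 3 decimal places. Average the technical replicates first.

Mean Ct: gene H untreated 20.790; gene H heat-shocked 20.280; REF untreated 16.095; REF heat-shocked 16.455
ΔCt(untreated) = 20.790 − 16.095 = 4.695
ΔCt(heat-shocked) = 20.280 − 16.455 = 3.825
ΔΔCt = 3.825 − 4.695 = -0.870
Fold change = 2^(−(-0.870)) = 2^0.870 = 1.8277

1.828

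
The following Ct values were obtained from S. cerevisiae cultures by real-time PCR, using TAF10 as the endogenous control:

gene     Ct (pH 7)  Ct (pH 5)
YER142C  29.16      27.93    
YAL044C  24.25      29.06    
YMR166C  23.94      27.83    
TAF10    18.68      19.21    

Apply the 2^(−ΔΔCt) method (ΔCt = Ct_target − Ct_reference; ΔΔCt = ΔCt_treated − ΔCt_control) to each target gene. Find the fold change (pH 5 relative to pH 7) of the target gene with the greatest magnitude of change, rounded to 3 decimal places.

0.051

YER142C: ΔΔCt = (27.93−19.21) − (29.16−18.68) = 8.72 − 10.48 = -1.76; fold change = 2^1.76 = 3.387
YAL044C: ΔΔCt = (29.06−19.21) − (24.25−18.68) = 9.85 − 5.57 = 4.28; fold change = 2^-4.28 = 0.051
YMR166C: ΔΔCt = (27.83−19.21) − (23.94−18.68) = 8.62 − 5.26 = 3.36; fold change = 2^-3.36 = 0.097
YAL044C has the largest |ΔΔCt| = 4.28.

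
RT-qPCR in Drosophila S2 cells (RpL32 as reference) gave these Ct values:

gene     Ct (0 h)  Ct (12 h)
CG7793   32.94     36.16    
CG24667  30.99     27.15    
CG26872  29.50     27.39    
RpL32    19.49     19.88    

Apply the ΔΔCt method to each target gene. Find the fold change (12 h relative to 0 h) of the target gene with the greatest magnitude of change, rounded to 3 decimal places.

CG7793: ΔΔCt = (36.16−19.88) − (32.94−19.49) = 16.28 − 13.45 = 2.83; fold change = 2^-2.83 = 0.141
CG24667: ΔΔCt = (27.15−19.88) − (30.99−19.49) = 7.27 − 11.50 = -4.23; fold change = 2^4.23 = 18.765
CG26872: ΔΔCt = (27.39−19.88) − (29.50−19.49) = 7.51 − 10.01 = -2.50; fold change = 2^2.50 = 5.657
CG24667 has the largest |ΔΔCt| = 4.23.

18.765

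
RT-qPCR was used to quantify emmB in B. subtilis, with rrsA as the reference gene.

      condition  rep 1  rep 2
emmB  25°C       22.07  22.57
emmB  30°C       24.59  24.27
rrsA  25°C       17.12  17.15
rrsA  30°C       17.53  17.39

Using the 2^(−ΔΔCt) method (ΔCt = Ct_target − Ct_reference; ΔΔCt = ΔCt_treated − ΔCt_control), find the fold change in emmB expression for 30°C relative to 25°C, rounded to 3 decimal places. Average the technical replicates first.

0.290

Mean Ct: emmB 25°C 22.320; emmB 30°C 24.430; rrsA 25°C 17.135; rrsA 30°C 17.460
ΔCt(25°C) = 22.320 − 17.135 = 5.185
ΔCt(30°C) = 24.430 − 17.460 = 6.970
ΔΔCt = 6.970 − 5.185 = 1.785
Fold change = 2^(−1.785) = 0.2902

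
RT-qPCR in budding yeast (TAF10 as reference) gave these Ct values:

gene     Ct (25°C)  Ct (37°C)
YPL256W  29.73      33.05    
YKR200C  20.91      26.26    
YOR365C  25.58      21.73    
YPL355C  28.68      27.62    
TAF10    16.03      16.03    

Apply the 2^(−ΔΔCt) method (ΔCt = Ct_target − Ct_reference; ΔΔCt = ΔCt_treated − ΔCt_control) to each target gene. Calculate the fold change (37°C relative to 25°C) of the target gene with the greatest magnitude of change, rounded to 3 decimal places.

0.025

YPL256W: ΔΔCt = (33.05−16.03) − (29.73−16.03) = 17.02 − 13.70 = 3.32; fold change = 2^-3.32 = 0.100
YKR200C: ΔΔCt = (26.26−16.03) − (20.91−16.03) = 10.23 − 4.88 = 5.35; fold change = 2^-5.35 = 0.025
YOR365C: ΔΔCt = (21.73−16.03) − (25.58−16.03) = 5.70 − 9.55 = -3.85; fold change = 2^3.85 = 14.420
YPL355C: ΔΔCt = (27.62−16.03) − (28.68−16.03) = 11.59 − 12.65 = -1.06; fold change = 2^1.06 = 2.085
YKR200C has the largest |ΔΔCt| = 5.35.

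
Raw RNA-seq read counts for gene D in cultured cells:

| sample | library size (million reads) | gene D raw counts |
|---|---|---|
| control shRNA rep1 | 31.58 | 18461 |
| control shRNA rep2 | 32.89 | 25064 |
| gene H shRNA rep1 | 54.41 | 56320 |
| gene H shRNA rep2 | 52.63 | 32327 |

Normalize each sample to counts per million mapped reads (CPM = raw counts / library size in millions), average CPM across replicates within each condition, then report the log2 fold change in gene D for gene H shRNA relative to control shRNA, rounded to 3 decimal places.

CPM(control shRNA rep1) = 18461 / 31.58 = 584.5788
CPM(control shRNA rep2) = 25064 / 32.89 = 762.0553
CPM(gene H shRNA rep1) = 56320 / 54.41 = 1035.1038
CPM(gene H shRNA rep2) = 32327 / 52.63 = 614.2314
mean CPM(control shRNA) = 673.3171; mean CPM(gene H shRNA) = 824.6676
Fold change = 824.6676 / 673.3171 = 1.22478
log2(1.22478) = 0.2925

0.293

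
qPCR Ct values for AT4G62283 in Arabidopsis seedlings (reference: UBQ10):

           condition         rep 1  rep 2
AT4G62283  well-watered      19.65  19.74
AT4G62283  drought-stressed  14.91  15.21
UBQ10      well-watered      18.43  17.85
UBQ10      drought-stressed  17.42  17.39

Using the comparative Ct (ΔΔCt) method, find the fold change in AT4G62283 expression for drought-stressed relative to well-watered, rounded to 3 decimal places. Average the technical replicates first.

Mean Ct: AT4G62283 well-watered 19.695; AT4G62283 drought-stressed 15.060; UBQ10 well-watered 18.140; UBQ10 drought-stressed 17.405
ΔCt(well-watered) = 19.695 − 18.140 = 1.555
ΔCt(drought-stressed) = 15.060 − 17.405 = -2.345
ΔΔCt = -2.345 − 1.555 = -3.900
Fold change = 2^(−(-3.900)) = 2^3.900 = 14.9285

14.929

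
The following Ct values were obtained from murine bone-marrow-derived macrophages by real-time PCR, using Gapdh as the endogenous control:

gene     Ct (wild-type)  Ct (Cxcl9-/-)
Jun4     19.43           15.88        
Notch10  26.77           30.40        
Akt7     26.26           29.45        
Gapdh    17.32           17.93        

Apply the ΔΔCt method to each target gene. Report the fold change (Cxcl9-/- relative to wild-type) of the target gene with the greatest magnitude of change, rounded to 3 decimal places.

Jun4: ΔΔCt = (15.88−17.93) − (19.43−17.32) = -2.05 − 2.11 = -4.16; fold change = 2^4.16 = 17.877
Notch10: ΔΔCt = (30.40−17.93) − (26.77−17.32) = 12.47 − 9.45 = 3.02; fold change = 2^-3.02 = 0.123
Akt7: ΔΔCt = (29.45−17.93) − (26.26−17.32) = 11.52 − 8.94 = 2.58; fold change = 2^-2.58 = 0.167
Jun4 has the largest |ΔΔCt| = 4.16.

17.877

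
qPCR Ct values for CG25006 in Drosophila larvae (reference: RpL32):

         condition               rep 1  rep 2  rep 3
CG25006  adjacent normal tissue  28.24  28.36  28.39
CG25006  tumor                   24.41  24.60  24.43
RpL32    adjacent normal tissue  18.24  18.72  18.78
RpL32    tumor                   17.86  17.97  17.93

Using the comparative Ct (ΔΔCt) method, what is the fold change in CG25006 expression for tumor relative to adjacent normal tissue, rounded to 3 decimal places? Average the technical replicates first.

9.126

Mean Ct: CG25006 adjacent normal tissue 28.330; CG25006 tumor 24.480; RpL32 adjacent normal tissue 18.580; RpL32 tumor 17.920
ΔCt(adjacent normal tissue) = 28.330 − 18.580 = 9.750
ΔCt(tumor) = 24.480 − 17.920 = 6.560
ΔΔCt = 6.560 − 9.750 = -3.190
Fold change = 2^(−(-3.190)) = 2^3.190 = 9.1261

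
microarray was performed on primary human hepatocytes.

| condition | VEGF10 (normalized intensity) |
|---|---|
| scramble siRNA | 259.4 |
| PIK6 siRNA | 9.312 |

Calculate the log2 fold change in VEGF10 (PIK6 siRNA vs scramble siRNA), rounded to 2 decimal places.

-4.80

Fold change = 9.312 / 259.4 = 0.0359
log2(0.0359) = -4.800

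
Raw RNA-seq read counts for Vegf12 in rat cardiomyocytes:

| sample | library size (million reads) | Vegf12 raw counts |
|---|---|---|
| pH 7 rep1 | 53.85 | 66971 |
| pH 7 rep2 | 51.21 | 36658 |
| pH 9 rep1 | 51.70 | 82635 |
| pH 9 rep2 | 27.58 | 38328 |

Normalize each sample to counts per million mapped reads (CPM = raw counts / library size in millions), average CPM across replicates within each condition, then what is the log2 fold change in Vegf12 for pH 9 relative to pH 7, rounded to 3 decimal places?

0.609

CPM(pH 7 rep1) = 66971 / 53.85 = 1243.6583
CPM(pH 7 rep2) = 36658 / 51.21 = 715.8368
CPM(pH 9 rep1) = 82635 / 51.70 = 1598.3559
CPM(pH 9 rep2) = 38328 / 27.58 = 1389.7027
mean CPM(pH 7) = 979.7475; mean CPM(pH 9) = 1494.0293
Fold change = 1494.0293 / 979.7475 = 1.52491
log2(1.52491) = 0.6087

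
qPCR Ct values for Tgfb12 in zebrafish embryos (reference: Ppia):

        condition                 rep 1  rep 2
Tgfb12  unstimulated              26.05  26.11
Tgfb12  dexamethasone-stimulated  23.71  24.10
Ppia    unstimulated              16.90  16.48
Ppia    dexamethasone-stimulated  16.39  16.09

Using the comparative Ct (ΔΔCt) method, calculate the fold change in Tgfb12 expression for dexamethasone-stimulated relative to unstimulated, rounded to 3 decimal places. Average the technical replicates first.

3.306

Mean Ct: Tgfb12 unstimulated 26.080; Tgfb12 dexamethasone-stimulated 23.905; Ppia unstimulated 16.690; Ppia dexamethasone-stimulated 16.240
ΔCt(unstimulated) = 26.080 − 16.690 = 9.390
ΔCt(dexamethasone-stimulated) = 23.905 − 16.240 = 7.665
ΔΔCt = 7.665 − 9.390 = -1.725
Fold change = 2^(−(-1.725)) = 2^1.725 = 3.3058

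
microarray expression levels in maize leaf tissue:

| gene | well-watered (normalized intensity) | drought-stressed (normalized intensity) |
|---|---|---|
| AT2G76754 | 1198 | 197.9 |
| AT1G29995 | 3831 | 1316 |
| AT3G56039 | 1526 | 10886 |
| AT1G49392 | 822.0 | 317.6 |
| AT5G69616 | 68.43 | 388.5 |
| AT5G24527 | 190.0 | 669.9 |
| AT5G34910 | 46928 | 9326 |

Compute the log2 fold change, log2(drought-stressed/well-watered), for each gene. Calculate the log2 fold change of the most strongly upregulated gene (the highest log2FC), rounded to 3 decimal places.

2.835

log2(197.9/1198) = -2.598  (AT2G76754)
log2(1316/3831) = -1.542  (AT1G29995)
log2(10886/1526) = 2.835  (AT3G56039)
log2(317.6/822.0) = -1.372  (AT1G49392)
log2(388.5/68.43) = 2.505  (AT5G69616)
log2(669.9/190.0) = 1.818  (AT5G24527)
log2(9326/46928) = -2.331  (AT5G34910)
AT3G56039 is most strongly upregulated.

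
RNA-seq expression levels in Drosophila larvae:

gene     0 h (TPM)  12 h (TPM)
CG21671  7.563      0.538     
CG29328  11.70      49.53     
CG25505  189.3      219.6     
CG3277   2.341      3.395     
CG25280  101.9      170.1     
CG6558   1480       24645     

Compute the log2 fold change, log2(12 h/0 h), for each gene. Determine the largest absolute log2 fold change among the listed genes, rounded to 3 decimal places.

4.058

log2(0.538/7.563) = -3.813  (CG21671)
log2(49.53/11.70) = 2.082  (CG29328)
log2(219.6/189.3) = 0.214  (CG25505)
log2(3.395/2.341) = 0.536  (CG3277)
log2(170.1/101.9) = 0.739  (CG25280)
log2(24645/1480) = 4.058  (CG6558)
The largest magnitude belongs to CG6558.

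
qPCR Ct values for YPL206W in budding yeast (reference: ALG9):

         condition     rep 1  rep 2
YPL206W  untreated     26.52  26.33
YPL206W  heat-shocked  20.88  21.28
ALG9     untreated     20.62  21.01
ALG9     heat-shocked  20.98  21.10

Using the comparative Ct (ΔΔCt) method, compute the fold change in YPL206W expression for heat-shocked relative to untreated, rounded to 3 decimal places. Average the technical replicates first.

47.505

Mean Ct: YPL206W untreated 26.425; YPL206W heat-shocked 21.080; ALG9 untreated 20.815; ALG9 heat-shocked 21.040
ΔCt(untreated) = 26.425 − 20.815 = 5.610
ΔCt(heat-shocked) = 21.080 − 21.040 = 0.040
ΔΔCt = 0.040 − 5.610 = -5.570
Fold change = 2^(−(-5.570)) = 2^5.570 = 47.5048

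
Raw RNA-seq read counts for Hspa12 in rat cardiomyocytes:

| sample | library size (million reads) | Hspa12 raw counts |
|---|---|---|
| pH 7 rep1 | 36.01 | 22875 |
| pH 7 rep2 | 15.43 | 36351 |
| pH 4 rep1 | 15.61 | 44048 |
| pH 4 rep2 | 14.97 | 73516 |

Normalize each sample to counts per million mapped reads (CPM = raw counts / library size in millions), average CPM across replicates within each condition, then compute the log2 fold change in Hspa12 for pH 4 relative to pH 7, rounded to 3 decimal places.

1.370

CPM(pH 7 rep1) = 22875 / 36.01 = 635.2402
CPM(pH 7 rep2) = 36351 / 15.43 = 2355.8652
CPM(pH 4 rep1) = 44048 / 15.61 = 2821.7809
CPM(pH 4 rep2) = 73516 / 14.97 = 4910.8884
mean CPM(pH 7) = 1495.5527; mean CPM(pH 4) = 3866.3347
Fold change = 3866.3347 / 1495.5527 = 2.58522
log2(2.58522) = 1.3703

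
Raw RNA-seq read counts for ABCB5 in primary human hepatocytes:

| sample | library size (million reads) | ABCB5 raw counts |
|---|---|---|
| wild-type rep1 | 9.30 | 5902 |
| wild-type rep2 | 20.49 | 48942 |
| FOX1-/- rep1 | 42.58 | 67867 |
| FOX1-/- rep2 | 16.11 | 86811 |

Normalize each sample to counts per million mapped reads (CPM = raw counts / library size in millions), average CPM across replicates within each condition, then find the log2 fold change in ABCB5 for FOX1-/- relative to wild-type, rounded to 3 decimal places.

CPM(wild-type rep1) = 5902 / 9.30 = 634.6237
CPM(wild-type rep2) = 48942 / 20.49 = 2388.5798
CPM(FOX1-/- rep1) = 67867 / 42.58 = 1593.8704
CPM(FOX1-/- rep2) = 86811 / 16.11 = 5388.6406
mean CPM(wild-type) = 1511.6017; mean CPM(FOX1-/-) = 3491.2555
Fold change = 3491.2555 / 1511.6017 = 2.30964
log2(2.30964) = 1.2077

1.208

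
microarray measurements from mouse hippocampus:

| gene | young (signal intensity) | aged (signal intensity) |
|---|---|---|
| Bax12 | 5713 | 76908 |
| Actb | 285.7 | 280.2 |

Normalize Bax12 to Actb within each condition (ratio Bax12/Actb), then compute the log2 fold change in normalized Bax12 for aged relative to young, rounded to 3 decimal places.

3.779

Bax12/Actb (young) = 5713 / 285.7 = 19.996
Bax12/Actb (aged) = 76908 / 280.2 = 274.48
Fold change = 274.48 / 19.996 = 13.7262
log2(13.7262) = 3.7789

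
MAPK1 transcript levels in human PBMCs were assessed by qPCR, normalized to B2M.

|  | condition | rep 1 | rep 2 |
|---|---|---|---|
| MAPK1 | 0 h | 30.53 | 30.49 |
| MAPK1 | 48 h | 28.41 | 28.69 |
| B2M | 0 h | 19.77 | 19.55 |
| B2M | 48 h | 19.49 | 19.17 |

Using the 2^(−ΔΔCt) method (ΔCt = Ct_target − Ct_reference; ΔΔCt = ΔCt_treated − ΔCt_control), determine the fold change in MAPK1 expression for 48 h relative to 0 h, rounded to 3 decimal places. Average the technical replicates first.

3.095

Mean Ct: MAPK1 0 h 30.510; MAPK1 48 h 28.550; B2M 0 h 19.660; B2M 48 h 19.330
ΔCt(0 h) = 30.510 − 19.660 = 10.850
ΔCt(48 h) = 28.550 − 19.330 = 9.220
ΔΔCt = 9.220 − 10.850 = -1.630
Fold change = 2^(−(-1.630)) = 2^1.630 = 3.0951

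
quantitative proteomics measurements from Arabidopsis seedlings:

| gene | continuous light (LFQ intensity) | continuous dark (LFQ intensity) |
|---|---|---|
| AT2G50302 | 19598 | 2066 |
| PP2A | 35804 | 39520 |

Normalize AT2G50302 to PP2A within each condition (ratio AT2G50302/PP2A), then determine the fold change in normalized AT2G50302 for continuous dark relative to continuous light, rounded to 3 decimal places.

0.096

AT2G50302/PP2A (continuous light) = 19598 / 35804 = 0.54737
AT2G50302/PP2A (continuous dark) = 2066 / 39520 = 0.052277
Fold change = 0.052277 / 0.54737 = 0.0955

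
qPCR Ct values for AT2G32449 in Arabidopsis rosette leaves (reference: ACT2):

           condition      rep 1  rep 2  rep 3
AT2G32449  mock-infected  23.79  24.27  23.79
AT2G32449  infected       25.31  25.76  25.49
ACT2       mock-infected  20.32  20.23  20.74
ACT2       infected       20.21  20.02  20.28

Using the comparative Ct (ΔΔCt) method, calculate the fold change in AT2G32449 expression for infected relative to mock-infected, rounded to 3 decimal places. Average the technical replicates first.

0.281

Mean Ct: AT2G32449 mock-infected 23.950; AT2G32449 infected 25.520; ACT2 mock-infected 20.430; ACT2 infected 20.170
ΔCt(mock-infected) = 23.950 − 20.430 = 3.520
ΔCt(infected) = 25.520 − 20.170 = 5.350
ΔΔCt = 5.350 − 3.520 = 1.830
Fold change = 2^(−1.830) = 0.2813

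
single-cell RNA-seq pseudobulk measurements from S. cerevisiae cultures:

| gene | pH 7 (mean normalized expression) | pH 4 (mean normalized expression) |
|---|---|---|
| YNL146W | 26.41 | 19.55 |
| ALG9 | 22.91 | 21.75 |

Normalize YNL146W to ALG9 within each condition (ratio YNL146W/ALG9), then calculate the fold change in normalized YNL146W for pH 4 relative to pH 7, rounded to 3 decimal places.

0.780

YNL146W/ALG9 (pH 7) = 26.41 / 22.91 = 1.1528
YNL146W/ALG9 (pH 4) = 19.55 / 21.75 = 0.89885
Fold change = 0.89885 / 1.1528 = 0.7797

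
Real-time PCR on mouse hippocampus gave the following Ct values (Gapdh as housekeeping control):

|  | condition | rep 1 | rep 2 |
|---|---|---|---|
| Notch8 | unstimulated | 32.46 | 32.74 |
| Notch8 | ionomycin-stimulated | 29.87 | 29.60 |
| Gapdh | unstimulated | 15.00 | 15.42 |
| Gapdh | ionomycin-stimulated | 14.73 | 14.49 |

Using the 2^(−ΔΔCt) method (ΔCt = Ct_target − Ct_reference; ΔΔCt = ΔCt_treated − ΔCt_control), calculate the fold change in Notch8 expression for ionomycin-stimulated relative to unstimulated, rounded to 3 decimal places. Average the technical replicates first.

4.807

Mean Ct: Notch8 unstimulated 32.600; Notch8 ionomycin-stimulated 29.735; Gapdh unstimulated 15.210; Gapdh ionomycin-stimulated 14.610
ΔCt(unstimulated) = 32.600 − 15.210 = 17.390
ΔCt(ionomycin-stimulated) = 29.735 − 14.610 = 15.125
ΔΔCt = 15.125 − 17.390 = -2.265
Fold change = 2^(−(-2.265)) = 2^2.265 = 4.8065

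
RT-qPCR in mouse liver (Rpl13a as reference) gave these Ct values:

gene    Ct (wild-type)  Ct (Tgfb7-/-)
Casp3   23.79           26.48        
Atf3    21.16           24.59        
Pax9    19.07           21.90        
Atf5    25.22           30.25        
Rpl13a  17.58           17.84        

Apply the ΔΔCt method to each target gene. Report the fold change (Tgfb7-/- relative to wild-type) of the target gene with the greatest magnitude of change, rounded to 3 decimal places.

Casp3: ΔΔCt = (26.48−17.84) − (23.79−17.58) = 8.64 − 6.21 = 2.43; fold change = 2^-2.43 = 0.186
Atf3: ΔΔCt = (24.59−17.84) − (21.16−17.58) = 6.75 − 3.58 = 3.17; fold change = 2^-3.17 = 0.111
Pax9: ΔΔCt = (21.90−17.84) − (19.07−17.58) = 4.06 − 1.49 = 2.57; fold change = 2^-2.57 = 0.168
Atf5: ΔΔCt = (30.25−17.84) − (25.22−17.58) = 12.41 − 7.64 = 4.77; fold change = 2^-4.77 = 0.037
Atf5 has the largest |ΔΔCt| = 4.77.

0.037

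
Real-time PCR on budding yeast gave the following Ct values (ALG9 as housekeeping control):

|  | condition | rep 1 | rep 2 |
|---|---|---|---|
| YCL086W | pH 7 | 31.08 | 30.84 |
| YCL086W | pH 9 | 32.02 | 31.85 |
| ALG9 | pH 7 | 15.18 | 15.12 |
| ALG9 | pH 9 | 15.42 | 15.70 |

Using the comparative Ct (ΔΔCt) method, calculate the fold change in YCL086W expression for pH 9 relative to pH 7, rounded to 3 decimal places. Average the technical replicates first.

0.676

Mean Ct: YCL086W pH 7 30.960; YCL086W pH 9 31.935; ALG9 pH 7 15.150; ALG9 pH 9 15.560
ΔCt(pH 7) = 30.960 − 15.150 = 15.810
ΔCt(pH 9) = 31.935 − 15.560 = 16.375
ΔΔCt = 16.375 − 15.810 = 0.565
Fold change = 2^(−0.565) = 0.6760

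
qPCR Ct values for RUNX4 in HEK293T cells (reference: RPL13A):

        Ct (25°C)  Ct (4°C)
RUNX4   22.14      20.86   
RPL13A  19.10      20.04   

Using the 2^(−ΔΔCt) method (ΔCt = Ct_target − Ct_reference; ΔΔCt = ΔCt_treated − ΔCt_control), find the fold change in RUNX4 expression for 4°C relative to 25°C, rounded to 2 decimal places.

ΔCt(25°C) = 22.140 − 19.100 = 3.040
ΔCt(4°C) = 20.860 − 20.040 = 0.820
ΔΔCt = 0.820 − 3.040 = -2.220
Fold change = 2^(−(-2.220)) = 2^2.220 = 4.659

4.66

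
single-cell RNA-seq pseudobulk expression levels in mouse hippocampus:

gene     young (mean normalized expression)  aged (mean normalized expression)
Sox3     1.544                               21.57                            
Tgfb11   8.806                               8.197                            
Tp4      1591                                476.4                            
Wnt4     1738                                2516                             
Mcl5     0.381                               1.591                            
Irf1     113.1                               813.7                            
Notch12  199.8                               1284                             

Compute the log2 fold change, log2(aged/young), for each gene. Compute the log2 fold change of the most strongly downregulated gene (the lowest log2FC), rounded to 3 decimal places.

log2(21.57/1.544) = 3.804  (Sox3)
log2(8.197/8.806) = -0.103  (Tgfb11)
log2(476.4/1591) = -1.740  (Tp4)
log2(2516/1738) = 0.534  (Wnt4)
log2(1.591/0.381) = 2.062  (Mcl5)
log2(813.7/113.1) = 2.847  (Irf1)
log2(1284/199.8) = 2.684  (Notch12)
Tp4 is most strongly downregulated.

-1.740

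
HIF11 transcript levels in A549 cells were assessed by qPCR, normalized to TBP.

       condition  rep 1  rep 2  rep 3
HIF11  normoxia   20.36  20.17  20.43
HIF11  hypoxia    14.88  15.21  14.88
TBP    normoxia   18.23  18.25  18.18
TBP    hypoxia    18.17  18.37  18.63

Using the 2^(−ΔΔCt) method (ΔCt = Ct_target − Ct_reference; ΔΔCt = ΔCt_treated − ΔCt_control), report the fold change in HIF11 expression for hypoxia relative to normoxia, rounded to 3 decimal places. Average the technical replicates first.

Mean Ct: HIF11 normoxia 20.320; HIF11 hypoxia 14.990; TBP normoxia 18.220; TBP hypoxia 18.390
ΔCt(normoxia) = 20.320 − 18.220 = 2.100
ΔCt(hypoxia) = 14.990 − 18.390 = -3.400
ΔΔCt = -3.400 − 2.100 = -5.500
Fold change = 2^(−(-5.500)) = 2^5.500 = 45.2548

45.255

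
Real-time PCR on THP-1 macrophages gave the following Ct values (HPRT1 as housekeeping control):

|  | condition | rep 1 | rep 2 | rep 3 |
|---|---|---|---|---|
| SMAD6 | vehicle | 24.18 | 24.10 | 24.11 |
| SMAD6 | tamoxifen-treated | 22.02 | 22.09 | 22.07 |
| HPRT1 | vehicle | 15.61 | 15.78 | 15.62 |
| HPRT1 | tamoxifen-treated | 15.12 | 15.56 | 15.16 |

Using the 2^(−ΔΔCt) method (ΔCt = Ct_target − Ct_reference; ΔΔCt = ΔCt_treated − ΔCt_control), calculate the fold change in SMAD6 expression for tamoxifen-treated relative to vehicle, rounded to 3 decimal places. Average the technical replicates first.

Mean Ct: SMAD6 vehicle 24.130; SMAD6 tamoxifen-treated 22.060; HPRT1 vehicle 15.670; HPRT1 tamoxifen-treated 15.280
ΔCt(vehicle) = 24.130 − 15.670 = 8.460
ΔCt(tamoxifen-treated) = 22.060 − 15.280 = 6.780
ΔΔCt = 6.780 − 8.460 = -1.680
Fold change = 2^(−(-1.680)) = 2^1.680 = 3.2043

3.204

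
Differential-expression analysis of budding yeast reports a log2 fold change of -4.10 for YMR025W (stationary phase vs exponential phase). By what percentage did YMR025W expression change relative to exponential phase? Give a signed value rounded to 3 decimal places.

-94.169%

Fold change = 2^(-4.10) = 0.0583
Percent change = (FC − 1) × 100% = (0.0583 − 1) × 100 = -94.169%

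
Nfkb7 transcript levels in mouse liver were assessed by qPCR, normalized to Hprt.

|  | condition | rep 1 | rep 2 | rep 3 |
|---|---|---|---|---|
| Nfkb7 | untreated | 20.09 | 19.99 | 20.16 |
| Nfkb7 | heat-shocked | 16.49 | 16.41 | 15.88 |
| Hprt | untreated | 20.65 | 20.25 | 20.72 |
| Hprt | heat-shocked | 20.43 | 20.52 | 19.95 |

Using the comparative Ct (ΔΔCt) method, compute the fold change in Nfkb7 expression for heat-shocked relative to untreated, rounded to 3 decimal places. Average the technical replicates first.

11.959

Mean Ct: Nfkb7 untreated 20.080; Nfkb7 heat-shocked 16.260; Hprt untreated 20.540; Hprt heat-shocked 20.300
ΔCt(untreated) = 20.080 − 20.540 = -0.460
ΔCt(heat-shocked) = 16.260 − 20.300 = -4.040
ΔΔCt = -4.040 − (-0.460) = -3.580
Fold change = 2^(−(-3.580)) = 2^3.580 = 11.9588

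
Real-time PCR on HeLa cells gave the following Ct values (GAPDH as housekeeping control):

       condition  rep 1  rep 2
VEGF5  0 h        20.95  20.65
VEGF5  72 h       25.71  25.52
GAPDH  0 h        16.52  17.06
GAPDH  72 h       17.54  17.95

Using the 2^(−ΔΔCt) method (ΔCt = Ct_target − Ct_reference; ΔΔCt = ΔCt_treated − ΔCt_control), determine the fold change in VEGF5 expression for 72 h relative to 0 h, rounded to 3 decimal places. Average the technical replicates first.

0.069

Mean Ct: VEGF5 0 h 20.800; VEGF5 72 h 25.615; GAPDH 0 h 16.790; GAPDH 72 h 17.745
ΔCt(0 h) = 20.800 − 16.790 = 4.010
ΔCt(72 h) = 25.615 − 17.745 = 7.870
ΔΔCt = 7.870 − 4.010 = 3.860
Fold change = 2^(−3.860) = 0.0689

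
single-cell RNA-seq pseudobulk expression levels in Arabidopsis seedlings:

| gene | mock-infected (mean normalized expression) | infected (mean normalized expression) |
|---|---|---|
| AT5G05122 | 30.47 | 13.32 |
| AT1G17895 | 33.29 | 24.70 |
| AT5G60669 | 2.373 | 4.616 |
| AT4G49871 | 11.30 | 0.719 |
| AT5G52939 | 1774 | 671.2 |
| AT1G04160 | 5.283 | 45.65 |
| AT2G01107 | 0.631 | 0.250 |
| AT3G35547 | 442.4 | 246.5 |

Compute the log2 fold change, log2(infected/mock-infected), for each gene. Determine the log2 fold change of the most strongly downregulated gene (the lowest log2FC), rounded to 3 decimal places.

-3.974

log2(13.32/30.47) = -1.194  (AT5G05122)
log2(24.70/33.29) = -0.431  (AT1G17895)
log2(4.616/2.373) = 0.960  (AT5G60669)
log2(0.719/11.30) = -3.974  (AT4G49871)
log2(671.2/1774) = -1.402  (AT5G52939)
log2(45.65/5.283) = 3.111  (AT1G04160)
log2(0.250/0.631) = -1.336  (AT2G01107)
log2(246.5/442.4) = -0.844  (AT3G35547)
AT4G49871 is most strongly downregulated.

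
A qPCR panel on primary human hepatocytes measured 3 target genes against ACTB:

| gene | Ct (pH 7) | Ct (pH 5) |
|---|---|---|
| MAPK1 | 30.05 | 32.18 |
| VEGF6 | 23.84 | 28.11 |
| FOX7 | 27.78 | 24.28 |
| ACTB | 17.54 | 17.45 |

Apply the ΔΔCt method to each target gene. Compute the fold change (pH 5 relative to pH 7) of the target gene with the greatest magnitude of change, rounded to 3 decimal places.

0.049

MAPK1: ΔΔCt = (32.18−17.45) − (30.05−17.54) = 14.73 − 12.51 = 2.22; fold change = 2^-2.22 = 0.215
VEGF6: ΔΔCt = (28.11−17.45) − (23.84−17.54) = 10.66 − 6.30 = 4.36; fold change = 2^-4.36 = 0.049
FOX7: ΔΔCt = (24.28−17.45) − (27.78−17.54) = 6.83 − 10.24 = -3.41; fold change = 2^3.41 = 10.629
VEGF6 has the largest |ΔΔCt| = 4.36.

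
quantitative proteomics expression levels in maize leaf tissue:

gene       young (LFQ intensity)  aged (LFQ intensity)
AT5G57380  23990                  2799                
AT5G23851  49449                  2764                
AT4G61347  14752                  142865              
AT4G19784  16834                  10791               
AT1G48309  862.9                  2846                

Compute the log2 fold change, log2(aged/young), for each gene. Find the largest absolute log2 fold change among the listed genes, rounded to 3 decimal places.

log2(2799/23990) = -3.099  (AT5G57380)
log2(2764/49449) = -4.161  (AT5G23851)
log2(142865/14752) = 3.276  (AT4G61347)
log2(10791/16834) = -0.642  (AT4G19784)
log2(2846/862.9) = 1.722  (AT1G48309)
The largest magnitude belongs to AT5G23851.

4.161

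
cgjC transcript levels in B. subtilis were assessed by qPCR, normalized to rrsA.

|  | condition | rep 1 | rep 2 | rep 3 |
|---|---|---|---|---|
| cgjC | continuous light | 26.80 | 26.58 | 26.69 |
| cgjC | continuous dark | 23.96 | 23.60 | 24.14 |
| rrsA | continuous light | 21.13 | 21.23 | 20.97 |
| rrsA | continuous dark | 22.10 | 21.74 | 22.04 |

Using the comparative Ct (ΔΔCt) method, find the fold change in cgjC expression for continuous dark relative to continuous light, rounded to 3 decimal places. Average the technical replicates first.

12.467

Mean Ct: cgjC continuous light 26.690; cgjC continuous dark 23.900; rrsA continuous light 21.110; rrsA continuous dark 21.960
ΔCt(continuous light) = 26.690 − 21.110 = 5.580
ΔCt(continuous dark) = 23.900 − 21.960 = 1.940
ΔΔCt = 1.940 − 5.580 = -3.640
Fold change = 2^(−(-3.640)) = 2^3.640 = 12.4666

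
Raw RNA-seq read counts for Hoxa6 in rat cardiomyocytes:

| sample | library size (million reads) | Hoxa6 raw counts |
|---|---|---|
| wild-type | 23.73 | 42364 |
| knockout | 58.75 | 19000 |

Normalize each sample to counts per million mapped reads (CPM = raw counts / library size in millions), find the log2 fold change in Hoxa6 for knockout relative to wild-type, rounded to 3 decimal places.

-2.465

CPM(wild-type) = 42364 / 23.73 = 1785.2507
CPM(knockout) = 19000 / 58.75 = 323.4043
Fold change = 323.4043 / 1785.2507 = 0.18115
log2(0.18115) = -2.4647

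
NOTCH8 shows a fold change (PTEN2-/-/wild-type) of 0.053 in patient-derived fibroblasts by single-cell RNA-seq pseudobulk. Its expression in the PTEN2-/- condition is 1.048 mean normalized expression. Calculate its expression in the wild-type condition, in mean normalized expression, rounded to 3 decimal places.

19.774

wild-type expression = 1.048 / 0.053 = 19.774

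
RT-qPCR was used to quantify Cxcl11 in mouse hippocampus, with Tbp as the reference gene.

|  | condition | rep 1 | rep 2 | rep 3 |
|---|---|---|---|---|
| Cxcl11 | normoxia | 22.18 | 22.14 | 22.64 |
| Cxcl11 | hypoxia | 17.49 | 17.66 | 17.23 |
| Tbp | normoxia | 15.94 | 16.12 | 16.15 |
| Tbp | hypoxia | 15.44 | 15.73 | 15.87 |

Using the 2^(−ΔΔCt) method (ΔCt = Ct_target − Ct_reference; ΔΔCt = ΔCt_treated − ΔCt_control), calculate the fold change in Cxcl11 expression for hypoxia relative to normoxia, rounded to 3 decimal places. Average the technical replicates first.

22.162

Mean Ct: Cxcl11 normoxia 22.320; Cxcl11 hypoxia 17.460; Tbp normoxia 16.070; Tbp hypoxia 15.680
ΔCt(normoxia) = 22.320 − 16.070 = 6.250
ΔCt(hypoxia) = 17.460 − 15.680 = 1.780
ΔΔCt = 1.780 − 6.250 = -4.470
Fold change = 2^(−(-4.470)) = 2^4.470 = 22.1618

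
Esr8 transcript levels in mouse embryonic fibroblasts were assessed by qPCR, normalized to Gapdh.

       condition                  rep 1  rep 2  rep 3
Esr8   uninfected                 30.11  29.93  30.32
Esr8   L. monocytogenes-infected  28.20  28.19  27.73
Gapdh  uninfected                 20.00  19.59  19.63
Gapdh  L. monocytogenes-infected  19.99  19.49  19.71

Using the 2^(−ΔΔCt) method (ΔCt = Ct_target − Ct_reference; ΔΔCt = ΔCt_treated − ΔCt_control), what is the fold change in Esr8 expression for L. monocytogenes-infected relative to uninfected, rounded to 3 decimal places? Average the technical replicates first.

4.199

Mean Ct: Esr8 uninfected 30.120; Esr8 L. monocytogenes-infected 28.040; Gapdh uninfected 19.740; Gapdh L. monocytogenes-infected 19.730
ΔCt(uninfected) = 30.120 − 19.740 = 10.380
ΔCt(L. monocytogenes-infected) = 28.040 − 19.730 = 8.310
ΔΔCt = 8.310 − 10.380 = -2.070
Fold change = 2^(−(-2.070)) = 2^2.070 = 4.1989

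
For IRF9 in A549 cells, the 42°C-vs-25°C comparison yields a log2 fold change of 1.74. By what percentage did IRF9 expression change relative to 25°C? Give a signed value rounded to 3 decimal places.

Fold change = 2^(1.74) = 3.3404
Percent change = (FC − 1) × 100% = (3.3404 − 1) × 100 = 234.035%

234.035%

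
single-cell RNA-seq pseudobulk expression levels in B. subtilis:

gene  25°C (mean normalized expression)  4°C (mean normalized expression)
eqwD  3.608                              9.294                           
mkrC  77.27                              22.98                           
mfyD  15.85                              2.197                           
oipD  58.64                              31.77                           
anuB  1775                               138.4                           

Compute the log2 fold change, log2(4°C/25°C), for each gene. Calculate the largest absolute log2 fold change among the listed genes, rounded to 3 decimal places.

log2(9.294/3.608) = 1.365  (eqwD)
log2(22.98/77.27) = -1.750  (mkrC)
log2(2.197/15.85) = -2.851  (mfyD)
log2(31.77/58.64) = -0.884  (oipD)
log2(138.4/1775) = -3.681  (anuB)
The largest magnitude belongs to anuB.

3.681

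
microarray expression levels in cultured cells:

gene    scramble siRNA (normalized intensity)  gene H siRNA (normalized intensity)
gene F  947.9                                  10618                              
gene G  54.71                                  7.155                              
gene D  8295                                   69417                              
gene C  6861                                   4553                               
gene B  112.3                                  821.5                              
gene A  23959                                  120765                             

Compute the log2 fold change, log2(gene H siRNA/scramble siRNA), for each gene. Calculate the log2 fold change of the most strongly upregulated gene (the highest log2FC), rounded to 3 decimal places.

log2(10618/947.9) = 3.486  (gene F)
log2(7.155/54.71) = -2.935  (gene G)
log2(69417/8295) = 3.065  (gene D)
log2(4553/6861) = -0.592  (gene C)
log2(821.5/112.3) = 2.871  (gene B)
log2(120765/23959) = 2.334  (gene A)
gene F is most strongly upregulated.

3.486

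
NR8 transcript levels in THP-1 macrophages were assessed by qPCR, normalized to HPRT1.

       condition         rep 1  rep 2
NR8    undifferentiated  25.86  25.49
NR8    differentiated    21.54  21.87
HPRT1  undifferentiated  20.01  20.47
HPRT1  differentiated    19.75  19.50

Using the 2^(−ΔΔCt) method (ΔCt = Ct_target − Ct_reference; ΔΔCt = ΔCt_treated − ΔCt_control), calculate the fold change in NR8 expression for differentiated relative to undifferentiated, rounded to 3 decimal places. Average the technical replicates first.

Mean Ct: NR8 undifferentiated 25.675; NR8 differentiated 21.705; HPRT1 undifferentiated 20.240; HPRT1 differentiated 19.625
ΔCt(undifferentiated) = 25.675 − 20.240 = 5.435
ΔCt(differentiated) = 21.705 − 19.625 = 2.080
ΔΔCt = 2.080 − 5.435 = -3.355
Fold change = 2^(−(-3.355)) = 2^3.355 = 10.2319

10.232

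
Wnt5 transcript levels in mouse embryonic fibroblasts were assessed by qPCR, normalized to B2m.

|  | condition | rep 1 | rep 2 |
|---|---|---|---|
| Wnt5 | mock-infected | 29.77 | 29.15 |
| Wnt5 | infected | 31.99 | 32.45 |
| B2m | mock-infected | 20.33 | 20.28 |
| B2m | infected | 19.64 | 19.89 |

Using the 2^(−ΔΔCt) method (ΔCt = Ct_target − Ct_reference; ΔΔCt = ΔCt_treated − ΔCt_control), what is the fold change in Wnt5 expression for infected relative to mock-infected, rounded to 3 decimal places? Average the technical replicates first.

0.102

Mean Ct: Wnt5 mock-infected 29.460; Wnt5 infected 32.220; B2m mock-infected 20.305; B2m infected 19.765
ΔCt(mock-infected) = 29.460 − 20.305 = 9.155
ΔCt(infected) = 32.220 − 19.765 = 12.455
ΔΔCt = 12.455 − 9.155 = 3.300
Fold change = 2^(−3.300) = 0.1015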